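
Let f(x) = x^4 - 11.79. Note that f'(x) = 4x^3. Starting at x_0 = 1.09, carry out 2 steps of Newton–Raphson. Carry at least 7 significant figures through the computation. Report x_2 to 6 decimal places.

Newton update: x ← x − f(x)/f'(x).
x_0 = 1.090000: f = -10.378418, f' = 5.180116 → x_1 = 1.090000 - (-10.378418)/(5.180116) = 3.093511
x_1 = 3.093511: f = 79.791247, f' = 118.417232 → x_2 = 3.093511 - (79.791247)/(118.417232) = 2.419696

2.419696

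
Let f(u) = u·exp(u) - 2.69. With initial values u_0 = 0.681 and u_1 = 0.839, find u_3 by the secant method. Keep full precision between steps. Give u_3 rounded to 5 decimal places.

f(u_0) = -1.344444, f(u_1) = -0.748511
u_2 = 0.839000 - (-0.748511)·(0.839000 - 0.681000)/(-0.748511 - (-1.344444)) = 1.037453; f(u_2) = 0.237712
u_3 = 1.037453 - (0.237712)·(1.037453 - 0.839000)/(0.237712 - (-0.748511)) = 0.989619; f(u_3) = -0.027717

0.98962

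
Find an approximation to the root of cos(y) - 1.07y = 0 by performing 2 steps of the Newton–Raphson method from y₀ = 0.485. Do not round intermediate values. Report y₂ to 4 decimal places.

0.7093

f'(y) = -sin(y) - 1.07
y_0 = 0.485000: f = 0.365725, f' = -1.536208 → y_1 = 0.485000 - (0.365725)/(-1.536208) = 0.723070
y_1 = 0.723070: f = -0.023907, f' = -1.731690 → y_2 = 0.723070 - (-0.023907)/(-1.731690) = 0.709264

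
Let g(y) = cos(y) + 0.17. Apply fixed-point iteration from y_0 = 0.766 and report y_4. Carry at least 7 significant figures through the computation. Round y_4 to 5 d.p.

y_1 = g(0.766000) = 0.890689
y_2 = g(0.890689) = 0.798876
y_3 = g(0.798876) = 0.867512
y_4 = g(0.867512) = 0.816726

0.81673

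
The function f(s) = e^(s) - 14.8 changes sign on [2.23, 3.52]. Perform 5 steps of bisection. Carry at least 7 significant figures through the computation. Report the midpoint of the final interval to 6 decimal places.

f(2.230000) = -5.500134, f(3.520000) = 18.984428 (opposite signs)
step 1: m = 2.875000, f(m) = 2.925424 > 0 → root in [2.230000, 2.875000]
step 2: m = 2.552500, f(m) = -1.960838 < 0 → root in [2.552500, 2.875000]
step 3: m = 2.713750, f(m) = 0.285741 > 0 → root in [2.552500, 2.713750]
step 4: m = 2.633125, f(m) = -0.882807 < 0 → root in [2.633125, 2.713750]
step 5: m = 2.673438, f(m) = -0.310308 < 0 → root in [2.673438, 2.713750]
Midpoint of [2.673438, 2.713750] = 2.693594

2.693594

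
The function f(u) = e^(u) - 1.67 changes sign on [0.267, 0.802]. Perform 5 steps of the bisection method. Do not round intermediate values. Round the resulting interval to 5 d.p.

f(0.267000) = -0.363960, f(0.802000) = 0.559996 (opposite signs)
step 1: m = 0.534500, f(m) = 0.036595 > 0 → root in [0.267000, 0.534500]
step 2: m = 0.400750, f(m) = -0.177056 < 0 → root in [0.400750, 0.534500]
step 3: m = 0.467625, f(m) = -0.073801 < 0 → root in [0.467625, 0.534500]
step 4: m = 0.501062, f(m) = -0.019526 < 0 → root in [0.501062, 0.534500]
step 5: m = 0.517781, f(m) = 0.008300 > 0 → root in [0.501062, 0.517781]

[0.50106, 0.51778]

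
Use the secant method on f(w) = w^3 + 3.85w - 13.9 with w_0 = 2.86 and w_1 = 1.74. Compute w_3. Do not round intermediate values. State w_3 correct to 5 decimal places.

1.88376

f(w_0) = 20.504656, f(w_1) = -1.932976
w_2 = 1.740000 - (-1.932976)·(1.740000 - 2.860000)/(-1.932976 - (20.504656)) = 1.836487; f(w_2) = -0.635638
w_3 = 1.836487 - (-0.635638)·(1.836487 - 1.740000)/(-0.635638 - (-1.932976)) = 1.883761; f(w_3) = 0.037109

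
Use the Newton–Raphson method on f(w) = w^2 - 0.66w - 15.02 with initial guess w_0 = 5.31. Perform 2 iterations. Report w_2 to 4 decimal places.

4.2214

f'(w) = 2w - 0.66
w_0 = 5.310000: f = 9.671500, f' = 9.960000 → w_1 = 5.310000 - (9.671500)/(9.960000) = 4.338966
w_1 = 4.338966: f = 0.942907, f' = 8.017932 → w_2 = 4.338966 - (0.942907)/(8.017932) = 4.221366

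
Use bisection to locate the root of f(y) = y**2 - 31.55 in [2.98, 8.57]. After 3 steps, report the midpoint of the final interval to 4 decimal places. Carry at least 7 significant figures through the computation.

5.4256

f(2.980000) = -22.669600, f(8.570000) = 41.894900 (opposite signs)
step 1: m = 5.775000, f(m) = 1.800625 > 0 → root in [2.980000, 5.775000]
step 2: m = 4.377500, f(m) = -12.387494 < 0 → root in [4.377500, 5.775000]
step 3: m = 5.076250, f(m) = -5.781686 < 0 → root in [5.076250, 5.775000]
Midpoint of [5.076250, 5.775000] = 5.425625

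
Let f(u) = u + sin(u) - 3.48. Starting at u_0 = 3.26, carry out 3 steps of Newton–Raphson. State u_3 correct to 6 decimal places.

f'(u) = 1 + cos(u)
u_0 = 3.260000: f = -0.338131, f' = 0.007002 → u_1 = 3.260000 - (-0.338131)/(0.007002) = 51.550864
u_1 = 51.550864: f = 49.030409, f' = 1.281556 → u_2 = 51.550864 - (49.030409)/(1.281556) = 13.292356
u_2 = 13.292356: f = 10.476229, f' = 1.747845 → u_3 = 13.292356 - (10.476229)/(1.747845) = 7.298560

7.298560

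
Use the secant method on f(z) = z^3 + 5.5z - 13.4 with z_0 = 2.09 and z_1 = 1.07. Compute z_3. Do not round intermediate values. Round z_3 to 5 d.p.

Secant update: z_(k+1) = z_k − f(z_k)·(z_k − z_(k-1))/(f(z_k) − f(z_(k-1))).
f(z_0) = 7.224329, f(z_1) = -6.289957
z_2 = 1.070000 - (-6.289957)·(1.070000 - 2.090000)/(-6.289957 - (7.224329)) = 1.544739; f(z_2) = -1.217853
z_3 = 1.544739 - (-1.217853)·(1.544739 - 1.070000)/(-1.217853 - (-6.289957)) = 1.658727; f(z_3) = 0.286785

1.65873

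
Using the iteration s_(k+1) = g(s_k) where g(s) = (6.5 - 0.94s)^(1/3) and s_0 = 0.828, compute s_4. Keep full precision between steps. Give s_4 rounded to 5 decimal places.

s_1 = g(0.828000) = 1.788578
s_2 = g(1.788578) = 1.689057
s_3 = g(1.689057) = 1.699918
s_4 = g(1.699918) = 1.698739

1.69874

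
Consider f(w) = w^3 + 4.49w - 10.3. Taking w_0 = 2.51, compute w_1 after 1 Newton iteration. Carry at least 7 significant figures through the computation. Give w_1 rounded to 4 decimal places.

f'(w) = 3w^2 + 4.49
w_0 = 2.510000: f = 16.783151, f' = 23.390300 → w_1 = 2.510000 - (16.783151)/(23.390300) = 1.792474

1.7925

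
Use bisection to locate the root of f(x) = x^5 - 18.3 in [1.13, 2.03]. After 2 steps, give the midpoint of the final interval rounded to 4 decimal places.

f(1.130000) = -16.457565, f(2.030000) = 16.173088 (opposite signs)
step 1: m = 1.580000, f(m) = -8.453420 < 0 → root in [1.580000, 2.030000]
step 2: m = 1.805000, f(m) = 0.859582 > 0 → root in [1.580000, 1.805000]
Midpoint of [1.580000, 1.805000] = 1.692500

1.6925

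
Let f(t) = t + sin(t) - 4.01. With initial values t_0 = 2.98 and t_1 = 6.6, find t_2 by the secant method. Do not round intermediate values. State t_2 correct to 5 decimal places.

3.81439

f(t_0) = -0.869110, f(t_1) = 2.901541
t_2 = 6.600000 - (2.901541)·(6.600000 - 2.980000)/(2.901541 - (-0.869110)) = 3.814386; f(t_2) = -0.818787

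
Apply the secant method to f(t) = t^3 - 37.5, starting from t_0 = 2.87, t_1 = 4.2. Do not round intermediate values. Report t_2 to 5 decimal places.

Secant update: t_(k+1) = t_k − f(t_k)·(t_k − t_(k-1))/(f(t_k) − f(t_(k-1))).
f(t_0) = -13.860097, f(t_1) = 36.588000
t_2 = 4.200000 - (36.588000)·(4.200000 - 2.870000)/(36.588000 - (-13.860097)) = 3.235404; f(t_2) = -3.632316

3.23540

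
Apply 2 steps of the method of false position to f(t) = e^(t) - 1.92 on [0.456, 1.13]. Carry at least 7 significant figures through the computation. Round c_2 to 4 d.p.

0.6425

f(0.456000) = -0.342250, f(1.130000) = 1.175657
step 1: c = 0.607970, f(c) = -0.083301 < 0 → new bracket [0.607970, 1.130000]
step 2: c = 0.642511, f(c) = -0.018751 < 0 → new bracket [0.642511, 1.130000]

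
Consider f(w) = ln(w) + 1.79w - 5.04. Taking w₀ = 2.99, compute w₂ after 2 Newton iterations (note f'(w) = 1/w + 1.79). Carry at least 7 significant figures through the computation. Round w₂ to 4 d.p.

2.3406

w_0 = 2.990000: f = 1.407373, f' = 2.124448 → w_1 = 2.990000 - (1.407373)/(2.124448) = 2.327535
w_1 = 2.327535: f = -0.028903, f' = 2.219639 → w_2 = 2.327535 - (-0.028903)/(2.219639) = 2.340556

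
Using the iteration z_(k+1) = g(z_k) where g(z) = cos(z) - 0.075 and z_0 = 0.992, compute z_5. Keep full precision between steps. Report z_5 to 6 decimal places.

z_1 = g(0.992000) = 0.472017
z_2 = g(0.472017) = 0.815653
z_3 = g(0.815653) = 0.610393
z_4 = g(0.610393) = 0.744423
z_5 = g(0.744423) = 0.660479

0.660479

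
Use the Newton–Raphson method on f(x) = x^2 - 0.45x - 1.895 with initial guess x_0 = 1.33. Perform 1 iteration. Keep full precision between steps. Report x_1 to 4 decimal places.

f'(x) = 2x - 0.45
x_0 = 1.330000: f = -0.724600, f' = 2.210000 → x_1 = 1.330000 - (-0.724600)/(2.210000) = 1.657873

1.6579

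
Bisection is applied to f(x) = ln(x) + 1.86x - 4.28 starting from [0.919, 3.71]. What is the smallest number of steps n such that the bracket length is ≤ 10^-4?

Initial width b − a = 3.71 − 0.919 = 2.791000.
After n steps the width is (b−a)/2^n; need (b−a)/2^n ≤ 10^-4.
So n ≥ log₂(2.791000/10^-4) = log₂(27910.0000) ≈ 14.7685.
Hence n = 15.

15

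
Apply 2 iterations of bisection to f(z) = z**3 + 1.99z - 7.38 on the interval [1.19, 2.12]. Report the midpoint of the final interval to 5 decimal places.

f(1.190000) = -3.326741, f(2.120000) = 6.366928 (opposite signs)
step 1: m = 1.655000, f(m) = 0.446536 > 0 → root in [1.190000, 1.655000]
step 2: m = 1.422500, f(m) = -1.670787 < 0 → root in [1.422500, 1.655000]
Midpoint of [1.422500, 1.655000] = 1.538750

1.53875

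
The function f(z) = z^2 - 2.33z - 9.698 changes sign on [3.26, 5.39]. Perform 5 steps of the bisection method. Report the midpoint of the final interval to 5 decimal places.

4.49141

f(3.260000) = -6.666200, f(5.390000) = 6.795400 (opposite signs)
step 1: m = 4.325000, f(m) = -1.069625 < 0 → root in [4.325000, 5.390000]
step 2: m = 4.857500, f(m) = 2.579331 > 0 → root in [4.325000, 4.857500]
step 3: m = 4.591250, f(m) = 0.683964 > 0 → root in [4.325000, 4.591250]
step 4: m = 4.458125, f(m) = -0.210553 < 0 → root in [4.458125, 4.591250]
step 5: m = 4.524687, f(m) = 0.232275 > 0 → root in [4.458125, 4.524687]
Midpoint of [4.458125, 4.524687] = 4.491406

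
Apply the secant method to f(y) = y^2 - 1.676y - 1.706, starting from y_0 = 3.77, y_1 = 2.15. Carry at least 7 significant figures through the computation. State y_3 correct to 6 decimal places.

2.396567

f(y_0) = 6.188380, f(y_1) = -0.686900
y_2 = 2.150000 - (-0.686900)·(2.150000 - 3.770000)/(-0.686900 - (6.188380)) = 2.311852; f(y_2) = -0.236004
y_3 = 2.311852 - (-0.236004)·(2.311852 - 2.150000)/(-0.236004 - (-0.686900)) = 2.396567; f(y_3) = 0.020888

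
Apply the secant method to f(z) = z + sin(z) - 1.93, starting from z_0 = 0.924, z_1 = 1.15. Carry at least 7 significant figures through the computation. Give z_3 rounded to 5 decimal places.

1.05832

f(z_0) = -0.207981, f(z_1) = 0.132764
z_2 = 1.150000 - (0.132764)·(1.150000 - 0.924000)/(0.132764 - (-0.207981)) = 1.061944; f(z_2) = 0.005248
z_3 = 1.061944 - (0.005248)·(1.061944 - 1.150000)/(0.005248 - (0.132764)) = 1.058320; f(z_3) = -0.000147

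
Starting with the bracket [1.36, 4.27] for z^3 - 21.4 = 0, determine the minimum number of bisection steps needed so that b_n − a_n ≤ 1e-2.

Initial width b − a = 4.27 − 1.36 = 2.910000.
After n steps the width is (b−a)/2^n; need (b−a)/2^n ≤ 1e-2.
So n ≥ log₂(2.910000/1e-2) = log₂(291.0000) ≈ 8.1849.
Hence n = 9.

9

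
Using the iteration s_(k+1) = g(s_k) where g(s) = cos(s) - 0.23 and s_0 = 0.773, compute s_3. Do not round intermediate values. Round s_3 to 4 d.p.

0.5635

s_1 = g(0.773000) = 0.485819
s_2 = g(0.485819) = 0.654293
s_3 = g(0.654293) = 0.563479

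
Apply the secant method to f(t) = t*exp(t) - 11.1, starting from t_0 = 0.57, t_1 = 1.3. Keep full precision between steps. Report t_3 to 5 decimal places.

f(t_0) = -10.092088, f(t_1) = -6.329914
t_2 = 1.300000 - (-6.329914)·(1.300000 - 0.570000)/(-6.329914 - (-10.092088)) = 2.528236; f(t_2) = 20.582296
t_3 = 2.528236 - (20.582296)·(2.528236 - 1.300000)/(20.582296 - (-6.329914)) = 1.588889; f(t_3) = -3.317144

1.58889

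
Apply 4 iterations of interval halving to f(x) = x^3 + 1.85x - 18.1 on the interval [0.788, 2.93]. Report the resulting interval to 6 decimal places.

[2.260625, 2.394500]

f(0.788000) = -16.152896, f(2.930000) = 12.474257 (opposite signs)
step 1: m = 1.859000, f(m) = -8.236367 < 0 → root in [1.859000, 2.930000]
step 2: m = 2.394500, f(m) = 0.059003 > 0 → root in [1.859000, 2.394500]
step 3: m = 2.126750, f(m) = -4.546083 < 0 → root in [2.126750, 2.394500]
step 4: m = 2.260625, f(m) = -2.365088 < 0 → root in [2.260625, 2.394500]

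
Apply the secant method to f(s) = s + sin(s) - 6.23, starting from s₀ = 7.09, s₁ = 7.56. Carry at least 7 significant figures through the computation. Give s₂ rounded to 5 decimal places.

6.03529

f(s_0) = 1.582087, f(s_1) = 2.287098
s_2 = 7.560000 - (2.287098)·(7.560000 - 7.090000)/(2.287098 - (1.582087)) = 6.035291; f(s_2) = -0.440072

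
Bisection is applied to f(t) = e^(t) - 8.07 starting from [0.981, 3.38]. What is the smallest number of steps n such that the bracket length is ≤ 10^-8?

28

Initial width b − a = 3.38 − 0.981 = 2.399000.
After n steps the width is (b−a)/2^n; need (b−a)/2^n ≤ 10^-8.
So n ≥ log₂(2.399000/10^-8) = log₂(239900000.0000) ≈ 27.8379.
Hence n = 28.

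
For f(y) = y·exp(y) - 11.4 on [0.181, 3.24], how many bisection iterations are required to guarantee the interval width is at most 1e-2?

Initial width b − a = 3.24 − 0.181 = 3.059000.
After n steps the width is (b−a)/2^n; need (b−a)/2^n ≤ 1e-2.
So n ≥ log₂(3.059000/1e-2) = log₂(305.9000) ≈ 8.2569.
Hence n = 9.

9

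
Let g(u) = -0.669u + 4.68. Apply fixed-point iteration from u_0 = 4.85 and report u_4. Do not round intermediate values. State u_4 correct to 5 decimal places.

u_1 = g(4.850000) = 1.435350
u_2 = g(1.435350) = 3.719751
u_3 = g(3.719751) = 2.191487
u_4 = g(2.191487) = 3.213895

3.21390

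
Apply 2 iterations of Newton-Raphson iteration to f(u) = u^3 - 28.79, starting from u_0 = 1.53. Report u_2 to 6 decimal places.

3.779188

Newton update: u ← u − f(u)/f'(u).
f'(u) = 3u^2
u_0 = 1.530000: f = -25.208423, f' = 7.022700 → u_1 = 1.530000 - (-25.208423)/(7.022700) = 5.119563
u_1 = 5.119563: f = 105.393352, f' = 78.629771 → u_2 = 5.119563 - (105.393352)/(78.629771) = 3.779188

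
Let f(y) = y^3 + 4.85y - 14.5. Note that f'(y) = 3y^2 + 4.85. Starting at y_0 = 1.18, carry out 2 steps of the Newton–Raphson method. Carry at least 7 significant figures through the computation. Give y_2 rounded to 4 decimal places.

Newton update: y ← y − f(y)/f'(y).
y_0 = 1.180000: f = -7.133968, f' = 9.027200 → y_1 = 1.180000 - (-7.133968)/(9.027200) = 1.970275
y_1 = 1.970275: f = 2.704404, f' = 16.495947 → y_2 = 1.970275 - (2.704404)/(16.495947) = 1.806331

1.8063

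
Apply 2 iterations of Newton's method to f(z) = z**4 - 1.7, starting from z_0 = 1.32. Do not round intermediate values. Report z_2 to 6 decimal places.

Newton update: z ← z − f(z)/f'(z).
f'(z) = 4z**3
z_0 = 1.320000: f = 1.335958, f' = 9.199872 → z_1 = 1.320000 - (1.335958)/(9.199872) = 1.174785
z_1 = 1.174785: f = 0.204732, f' = 6.485379 → z_2 = 1.174785 - (0.204732)/(6.485379) = 1.143217

1.143217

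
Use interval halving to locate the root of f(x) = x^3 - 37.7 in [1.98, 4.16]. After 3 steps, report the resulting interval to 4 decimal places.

f(1.980000) = -29.937608, f(4.160000) = 34.291296 (opposite signs)
step 1: m = 3.070000, f(m) = -8.765557 < 0 → root in [3.070000, 4.160000]
step 2: m = 3.615000, f(m) = 9.541633 > 0 → root in [3.070000, 3.615000]
step 3: m = 3.342500, f(m) = -0.356566 < 0 → root in [3.342500, 3.615000]

[3.3425, 3.6150]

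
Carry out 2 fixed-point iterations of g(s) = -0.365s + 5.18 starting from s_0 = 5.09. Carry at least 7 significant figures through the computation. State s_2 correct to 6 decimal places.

s_1 = g(5.090000) = 3.322150
s_2 = g(3.322150) = 3.967415

3.967415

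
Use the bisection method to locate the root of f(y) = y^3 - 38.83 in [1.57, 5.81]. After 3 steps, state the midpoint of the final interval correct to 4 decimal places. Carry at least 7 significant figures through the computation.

f(1.570000) = -34.960107, f(5.810000) = 157.292941 (opposite signs)
step 1: m = 3.690000, f(m) = 11.413409 > 0 → root in [1.570000, 3.690000]
step 2: m = 2.630000, f(m) = -20.638553 < 0 → root in [2.630000, 3.690000]
step 3: m = 3.160000, f(m) = -7.275504 < 0 → root in [3.160000, 3.690000]
Midpoint of [3.160000, 3.690000] = 3.425000

3.4250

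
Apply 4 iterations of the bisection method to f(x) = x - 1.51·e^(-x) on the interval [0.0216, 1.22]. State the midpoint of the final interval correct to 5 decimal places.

f(0.021600) = -1.456134, f(1.220000) = 0.774202 (opposite signs)
step 1: m = 0.620800, f(m) = -0.190847 < 0 → root in [0.620800, 1.220000]
step 2: m = 0.920400, f(m) = 0.318877 > 0 → root in [0.620800, 0.920400]
step 3: m = 0.770600, f(m) = 0.071870 > 0 → root in [0.620800, 0.770600]
step 4: m = 0.695700, f(m) = -0.057375 < 0 → root in [0.695700, 0.770600]
Midpoint of [0.695700, 0.770600] = 0.733150

0.73315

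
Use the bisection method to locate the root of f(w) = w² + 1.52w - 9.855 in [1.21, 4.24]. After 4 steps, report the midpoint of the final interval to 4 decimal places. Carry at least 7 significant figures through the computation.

f(1.210000) = -6.551700, f(4.240000) = 14.567400 (opposite signs)
step 1: m = 2.725000, f(m) = 1.712625 > 0 → root in [1.210000, 2.725000]
step 2: m = 1.967500, f(m) = -2.993344 < 0 → root in [1.967500, 2.725000]
step 3: m = 2.346250, f(m) = -0.783811 < 0 → root in [2.346250, 2.725000]
step 4: m = 2.535625, f(m) = 0.428544 > 0 → root in [2.346250, 2.535625]
Midpoint of [2.346250, 2.535625] = 2.440937

2.4409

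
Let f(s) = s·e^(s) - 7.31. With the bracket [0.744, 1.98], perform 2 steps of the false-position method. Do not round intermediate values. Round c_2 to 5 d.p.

1.48040

False-position update: c = (a·f(b) − b·f(a))/(f(b) − f(a)); replace the endpoint whose sign matches f(c).
f(0.744000) = -5.744374, f(1.980000) = 7.030631
step 1: c = 1.299776, f(c) = -2.541801 < 0 → new bracket [1.299776, 1.980000]
step 2: c = 1.480399, f(c) = -0.804097 < 0 → new bracket [1.480399, 1.980000]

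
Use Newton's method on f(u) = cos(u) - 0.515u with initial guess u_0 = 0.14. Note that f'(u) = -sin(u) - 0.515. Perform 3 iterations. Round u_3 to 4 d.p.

Newton update: u ← u − f(u)/f'(u).
u_0 = 0.140000: f = 0.918116, f' = -0.654543 → u_1 = 0.140000 - (0.918116)/(-0.654543) = 1.542682
u_1 = 1.542682: f = -0.766371, f' = -1.514605 → u_2 = 1.542682 - (-0.766371)/(-1.514605) = 1.036695
u_2 = 1.036695: f = -0.024830, f' = -1.375726 → u_3 = 1.036695 - (-0.024830)/(-1.375726) = 1.018646

1.0186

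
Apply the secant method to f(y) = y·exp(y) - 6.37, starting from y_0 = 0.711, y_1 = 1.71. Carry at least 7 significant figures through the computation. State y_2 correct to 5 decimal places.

f(y_0) = -4.922385, f(y_1) = 3.084524
y_2 = 1.710000 - (3.084524)·(1.710000 - 0.711000)/(3.084524 - (-4.922385)) = 1.325152; f(y_2) = -1.383771

1.32515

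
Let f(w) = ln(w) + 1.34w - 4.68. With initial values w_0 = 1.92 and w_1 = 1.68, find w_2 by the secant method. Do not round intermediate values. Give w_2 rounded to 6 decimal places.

2.687185

f(w_0) = -1.454875, f(w_1) = -1.910006
w_2 = 1.680000 - (-1.910006)·(1.680000 - 1.920000)/(-1.910006 - (-1.454875)) = 2.687185; f(w_2) = -0.090678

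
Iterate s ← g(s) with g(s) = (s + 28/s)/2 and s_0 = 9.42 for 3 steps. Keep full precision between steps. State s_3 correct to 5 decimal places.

s_1 = g(9.420000) = 6.196200
s_2 = g(6.196200) = 5.357549
s_3 = g(5.357549) = 5.291910

5.29191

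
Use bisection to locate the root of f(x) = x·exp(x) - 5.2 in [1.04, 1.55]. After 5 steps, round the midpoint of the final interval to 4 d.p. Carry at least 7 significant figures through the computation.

f(1.040000) = -2.257614, f(1.550000) = 2.102779 (opposite signs)
step 1: m = 1.295000, f(m) = -0.471960 < 0 → root in [1.295000, 1.550000]
step 2: m = 1.422500, f(m) = 0.699785 > 0 → root in [1.295000, 1.422500]
step 3: m = 1.358750, f(m) = 0.087339 > 0 → root in [1.295000, 1.358750]
step 4: m = 1.326875, f(m) = -0.198682 < 0 → root in [1.326875, 1.358750]
step 5: m = 1.342812, f(m) = -0.057297 < 0 → root in [1.342812, 1.358750]
Midpoint of [1.342812, 1.358750] = 1.350781

1.3508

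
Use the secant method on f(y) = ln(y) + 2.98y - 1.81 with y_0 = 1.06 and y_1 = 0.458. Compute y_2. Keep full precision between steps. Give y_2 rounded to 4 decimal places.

0.7383

f(y_0) = 1.407069, f(y_1) = -1.226046
y_2 = 0.458000 - (-1.226046)·(0.458000 - 1.060000)/(-1.226046 - (1.407069)) = 0.738307; f(y_2) = 0.086758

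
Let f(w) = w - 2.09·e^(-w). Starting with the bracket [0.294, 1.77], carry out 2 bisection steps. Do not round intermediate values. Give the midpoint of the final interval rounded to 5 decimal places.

f(0.294000) = -1.263628, f(1.770000) = 1.414004 (opposite signs)
step 1: m = 1.032000, f(m) = 0.287346 > 0 → root in [0.294000, 1.032000]
step 2: m = 0.663000, f(m) = -0.413983 < 0 → root in [0.663000, 1.032000]
Midpoint of [0.663000, 1.032000] = 0.847500

0.84750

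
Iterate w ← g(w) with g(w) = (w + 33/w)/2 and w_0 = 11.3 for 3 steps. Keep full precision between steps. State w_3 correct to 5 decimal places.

5.74603

w_1 = g(11.300000) = 7.110177
w_2 = g(7.110177) = 5.875706
w_3 = g(5.875706) = 5.746026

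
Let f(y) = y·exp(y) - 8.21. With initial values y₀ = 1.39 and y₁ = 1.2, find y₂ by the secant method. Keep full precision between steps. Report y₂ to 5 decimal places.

f(y_0) = -2.629358, f(y_1) = -4.225860
y_2 = 1.200000 - (-4.225860)·(1.200000 - 1.390000)/(-4.225860 - (-2.629358)) = 1.702921; f(y_2) = 1.138962

1.70292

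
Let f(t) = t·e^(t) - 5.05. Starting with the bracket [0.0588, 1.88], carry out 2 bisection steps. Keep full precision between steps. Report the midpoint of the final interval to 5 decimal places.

1.19705

f(0.058800) = -4.987639, f(1.880000) = 7.270589 (opposite signs)
step 1: m = 0.969400, f(m) = -2.494311 < 0 → root in [0.969400, 1.880000]
step 2: m = 1.424700, f(m) = 0.871923 > 0 → root in [0.969400, 1.424700]
Midpoint of [0.969400, 1.424700] = 1.197050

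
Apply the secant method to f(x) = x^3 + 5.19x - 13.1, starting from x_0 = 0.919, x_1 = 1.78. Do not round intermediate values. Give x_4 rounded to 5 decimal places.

1.65334

f(x_0) = -7.554238, f(x_1) = 1.777952
x_2 = 1.780000 - (1.777952)·(1.780000 - 0.919000)/(1.777952 - (-7.554238)) = 1.615964; f(x_2) = -0.493318
x_3 = 1.615964 - (-0.493318)·(1.615964 - 1.780000)/(-0.493318 - (1.777952)) = 1.651592; f(x_3) = -0.023092
x_4 = 1.651592 - (-0.023092)·(1.651592 - 1.615964)/(-0.023092 - (-0.493318)) = 1.653342; f(x_4) = 0.000322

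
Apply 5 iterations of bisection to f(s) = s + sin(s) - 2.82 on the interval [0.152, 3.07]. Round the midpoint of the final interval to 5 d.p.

1.83897

f(0.152000) = -2.516585, f(3.070000) = 0.321532 (opposite signs)
step 1: m = 1.611000, f(m) = -0.209808 < 0 → root in [1.611000, 3.070000]
step 2: m = 2.340500, f(m) = 0.238617 > 0 → root in [1.611000, 2.340500]
step 3: m = 1.975750, f(m) = 0.074871 > 0 → root in [1.611000, 1.975750]
step 4: m = 1.793375, f(m) = -0.051294 < 0 → root in [1.793375, 1.975750]
step 5: m = 1.884563, f(m) = 0.015740 > 0 → root in [1.793375, 1.884563]
Midpoint of [1.793375, 1.884563] = 1.838969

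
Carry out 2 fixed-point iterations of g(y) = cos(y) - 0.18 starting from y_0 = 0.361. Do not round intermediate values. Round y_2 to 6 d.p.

0.547899

y_1 = g(0.361000) = 0.755544
y_2 = g(0.755544) = 0.547899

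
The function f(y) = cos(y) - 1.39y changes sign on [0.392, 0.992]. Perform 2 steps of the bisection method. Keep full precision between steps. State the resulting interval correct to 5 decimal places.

f(0.392000) = 0.379267, f(0.992000) = -0.831863 (opposite signs)
step 1: m = 0.692000, f(m) = -0.191909 < 0 → root in [0.392000, 0.692000]
step 2: m = 0.542000, f(m) = 0.103299 > 0 → root in [0.542000, 0.692000]

[0.54200, 0.69200]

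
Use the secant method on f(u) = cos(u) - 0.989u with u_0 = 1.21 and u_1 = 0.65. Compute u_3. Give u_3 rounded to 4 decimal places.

0.7441

f(u_0) = -0.843671, f(u_1) = 0.153234
u_2 = 0.650000 - (0.153234)·(0.650000 - 1.210000)/(0.153234 - (-0.843671)) = 0.736077; f(u_2) = 0.013127
u_3 = 0.736077 - (0.013127)·(0.736077 - 0.650000)/(0.013127 - (0.153234)) = 0.744142; f(u_3) = -0.000288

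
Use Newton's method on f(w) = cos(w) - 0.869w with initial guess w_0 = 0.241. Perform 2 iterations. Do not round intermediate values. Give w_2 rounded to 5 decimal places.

Newton update: w ← w − f(w)/f'(w).
f'(w) = -sin(w) - 0.869
w_0 = 0.241000: f = 0.761671, f' = -1.107674 → w_1 = 0.241000 - (0.761671)/(-1.107674) = 0.928631
w_1 = 0.928631: f = -0.208049, f' = -1.669801 → w_2 = 0.928631 - (-0.208049)/(-1.669801) = 0.804036

0.80404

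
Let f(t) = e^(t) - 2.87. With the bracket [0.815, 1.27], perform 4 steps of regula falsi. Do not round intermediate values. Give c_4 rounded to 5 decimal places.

f(0.815000) = -0.610824, f(1.270000) = 0.690853
step 1: c = 1.028513, f(c) = -0.073096 < 0 → new bracket [1.028513, 1.270000]
step 2: c = 1.051619, f(c) = -0.007719 < 0 → new bracket [1.051619, 1.270000]
step 3: c = 1.054032, f(c) = -0.000804 < 0 → new bracket [1.054032, 1.270000]
step 4: c = 1.054283, f(c) = -0.000084 < 0 → new bracket [1.054283, 1.270000]

1.05428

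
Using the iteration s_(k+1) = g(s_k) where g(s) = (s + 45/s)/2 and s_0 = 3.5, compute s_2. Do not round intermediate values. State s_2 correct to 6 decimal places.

s_1 = g(3.500000) = 8.178571
s_2 = g(8.178571) = 6.840377

6.840377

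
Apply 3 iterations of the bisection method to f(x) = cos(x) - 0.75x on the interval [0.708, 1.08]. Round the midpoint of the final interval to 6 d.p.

f(0.708000) = 0.228664, f(1.080000) = -0.338672 (opposite signs)
step 1: m = 0.894000, f(m) = -0.044201 < 0 → root in [0.708000, 0.894000]
step 2: m = 0.801000, f(m) = 0.095239 > 0 → root in [0.801000, 0.894000]
step 3: m = 0.847500, f(m) = 0.026234 > 0 → root in [0.847500, 0.894000]
Midpoint of [0.847500, 0.894000] = 0.870750

0.870750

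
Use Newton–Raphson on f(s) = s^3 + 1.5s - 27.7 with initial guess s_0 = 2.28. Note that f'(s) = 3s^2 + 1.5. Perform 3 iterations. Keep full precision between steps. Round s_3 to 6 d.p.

2.860642

s_0 = 2.280000: f = -12.427648, f' = 17.095200 → s_1 = 2.280000 - (-12.427648)/(17.095200) = 3.006967
s_1 = 3.006967: f = 3.999000, f' = 28.625553 → s_2 = 3.006967 - (3.999000)/(28.625553) = 2.867267
s_2 = 2.867267: f = 0.173327, f' = 26.163656 → s_3 = 2.867267 - (0.173327)/(26.163656) = 2.860642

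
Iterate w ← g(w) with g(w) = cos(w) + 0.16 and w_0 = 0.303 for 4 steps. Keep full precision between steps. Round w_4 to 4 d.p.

0.7129

w_1 = g(0.303000) = 1.114446
w_2 = g(1.114446) = 0.600675
w_3 = g(0.600675) = 0.984954
w_4 = g(0.984954) = 0.712901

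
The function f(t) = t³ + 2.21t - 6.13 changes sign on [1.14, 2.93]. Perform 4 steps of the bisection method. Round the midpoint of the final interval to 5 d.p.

f(1.140000) = -2.129056, f(2.930000) = 25.499057 (opposite signs)
step 1: m = 2.035000, f(m) = 6.794743 > 0 → root in [1.140000, 2.035000]
step 2: m = 1.587500, f(m) = 1.379123 > 0 → root in [1.140000, 1.587500]
step 3: m = 1.363750, f(m) = -0.579791 < 0 → root in [1.363750, 1.587500]
step 4: m = 1.475625, f(m) = 0.344259 > 0 → root in [1.363750, 1.475625]
Midpoint of [1.363750, 1.475625] = 1.419687

1.41969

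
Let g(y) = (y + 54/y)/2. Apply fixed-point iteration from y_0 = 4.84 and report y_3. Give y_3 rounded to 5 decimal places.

7.34852

y_1 = g(4.840000) = 7.998512
y_2 = g(7.998512) = 7.374884
y_3 = g(7.374884) = 7.348517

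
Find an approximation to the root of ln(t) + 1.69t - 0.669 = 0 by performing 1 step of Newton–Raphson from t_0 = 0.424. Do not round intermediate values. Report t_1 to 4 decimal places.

f'(t) = 1/t + 1.69
t_0 = 0.424000: f = -0.810462, f' = 4.048491 → t_1 = 0.424000 - (-0.810462)/(4.048491) = 0.624189

0.6242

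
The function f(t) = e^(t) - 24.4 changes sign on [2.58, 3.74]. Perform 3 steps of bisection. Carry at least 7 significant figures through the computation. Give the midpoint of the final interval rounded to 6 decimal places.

3.232500

f(2.580000) = -11.202862, f(3.740000) = 17.697990 (opposite signs)
step 1: m = 3.160000, f(m) = -0.829404 < 0 → root in [3.160000, 3.740000]
step 2: m = 3.450000, f(m) = 7.100392 > 0 → root in [3.160000, 3.450000]
step 3: m = 3.305000, f(m) = 2.848542 > 0 → root in [3.160000, 3.305000]
Midpoint of [3.160000, 3.305000] = 3.232500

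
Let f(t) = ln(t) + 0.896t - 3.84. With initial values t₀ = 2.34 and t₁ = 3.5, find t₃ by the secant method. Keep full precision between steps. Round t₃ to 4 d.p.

Secant update: t_(k+1) = t_k − f(t_k)·(t_k − t_(k-1))/(f(t_k) − f(t_(k-1))).
f(t_0) = -0.893209, f(t_1) = 0.548763
t_2 = 3.500000 - (0.548763)·(3.500000 - 2.340000)/(0.548763 - (-0.893209)) = 3.058546; f(t_2) = 0.018396
t_3 = 3.058546 - (0.018396)·(3.058546 - 3.500000)/(0.018396 - (0.548763)) = 3.043233; f(t_3) = -0.000342

3.0432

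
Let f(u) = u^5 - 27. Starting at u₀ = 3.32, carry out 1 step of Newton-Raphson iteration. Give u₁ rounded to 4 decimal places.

f'(u) = 5u⁴
u_0 = 3.320000: f = 376.357762, f' = 607.466509 → u_1 = 3.320000 - (376.357762)/(607.466509) = 2.700447

2.7004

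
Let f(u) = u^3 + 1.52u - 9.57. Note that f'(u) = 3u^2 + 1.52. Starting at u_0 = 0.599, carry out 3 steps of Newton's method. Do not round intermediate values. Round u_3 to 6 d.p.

u_0 = 0.599000: f = -8.444598, f' = 2.596403 → u_1 = 0.599000 - (-8.444598)/(2.596403) = 3.851422
u_1 = 3.851422: f = 53.414042, f' = 46.020354 → u_2 = 3.851422 - (53.414042)/(46.020354) = 2.690761
u_2 = 2.690761: f = 14.001584, f' = 23.240580 → u_3 = 2.690761 - (14.001584)/(23.240580) = 2.088298

2.088298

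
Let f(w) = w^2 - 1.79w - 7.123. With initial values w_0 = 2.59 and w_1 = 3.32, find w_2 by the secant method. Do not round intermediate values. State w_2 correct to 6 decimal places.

3.815971

f(w_0) = -5.051000, f(w_1) = -2.043400
w_2 = 3.320000 - (-2.043400)·(3.320000 - 2.590000)/(-2.043400 - (-5.051000)) = 3.815971; f(w_2) = 0.608046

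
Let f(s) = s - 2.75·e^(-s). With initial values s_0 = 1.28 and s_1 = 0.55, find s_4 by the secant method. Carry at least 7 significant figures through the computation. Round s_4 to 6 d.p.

1.005779

f(s_0) = 0.515397, f(s_1) = -1.036612
s_2 = 0.550000 - (-1.036612)·(0.550000 - 1.280000)/(-1.036612 - (0.515397)) = 1.037579; f(s_2) = 0.063222
s_3 = 1.037579 - (0.063222)·(1.037579 - 0.550000)/(0.063222 - (-1.036612)) = 1.009551; f(s_3) = 0.007499
s_4 = 1.009551 - (0.007499)·(1.009551 - 1.037579)/(0.007499 - (0.063222)) = 1.005779; f(s_4) = -0.000060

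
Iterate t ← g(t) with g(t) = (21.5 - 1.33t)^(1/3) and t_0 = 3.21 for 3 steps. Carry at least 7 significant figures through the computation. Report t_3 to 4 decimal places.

2.6212

t_1 = g(3.210000) = 2.582861
t_2 = g(2.582861) = 2.623882
t_3 = g(2.623882) = 2.621238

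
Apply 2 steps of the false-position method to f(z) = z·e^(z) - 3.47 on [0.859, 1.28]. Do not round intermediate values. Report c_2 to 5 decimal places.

f(0.859000) = -1.442074, f(1.280000) = 1.133699
step 1: c = 1.094701, f(c) = -0.198715 < 0 → new bracket [1.094701, 1.280000]
step 2: c = 1.122337, f(c) = -0.022155 < 0 → new bracket [1.122337, 1.280000]

1.12234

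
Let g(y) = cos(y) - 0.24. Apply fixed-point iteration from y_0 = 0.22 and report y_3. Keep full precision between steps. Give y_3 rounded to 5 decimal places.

0.63699

y_1 = g(0.220000) = 0.735897
y_2 = g(0.735897) = 0.501229
y_3 = g(0.501229) = 0.636993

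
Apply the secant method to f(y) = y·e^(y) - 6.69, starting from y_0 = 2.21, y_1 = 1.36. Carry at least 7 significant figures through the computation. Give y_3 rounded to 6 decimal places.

1.502908

f(y_0) = 13.455733, f(y_1) = -1.391177
y_2 = 1.360000 - (-1.391177)·(1.360000 - 2.210000)/(-1.391177 - (13.455733)) = 1.439646; f(y_2) = -0.615840
y_3 = 1.439646 - (-0.615840)·(1.439646 - 1.360000)/(-0.615840 - (-1.391177)) = 1.502908; f(y_3) = 0.065185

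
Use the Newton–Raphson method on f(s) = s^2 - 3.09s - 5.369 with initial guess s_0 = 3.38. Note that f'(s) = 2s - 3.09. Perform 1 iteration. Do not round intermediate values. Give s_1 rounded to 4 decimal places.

s_0 = 3.380000: f = -4.388800, f' = 3.670000 → s_1 = 3.380000 - (-4.388800)/(3.670000) = 4.575858

4.5759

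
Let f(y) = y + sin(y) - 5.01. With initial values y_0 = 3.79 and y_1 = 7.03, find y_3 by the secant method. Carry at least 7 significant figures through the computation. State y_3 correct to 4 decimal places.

5.5556

f(y_0) = -1.823918, f(y_1) = 2.699305
y_2 = 7.030000 - (2.699305)·(7.030000 - 3.790000)/(2.699305 - (-1.823918)) = 5.096479; f(y_2) = -0.840661
y_3 = 5.096479 - (-0.840661)·(5.096479 - 7.030000)/(-0.840661 - (2.699305)) = 5.555646; f(y_3) = -0.119388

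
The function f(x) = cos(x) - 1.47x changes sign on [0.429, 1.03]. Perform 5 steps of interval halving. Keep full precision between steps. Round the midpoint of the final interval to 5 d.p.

0.56986

f(0.429000) = 0.278752, f(1.030000) = -0.999281 (opposite signs)
step 1: m = 0.729500, f(m) = -0.326857 < 0 → root in [0.429000, 0.729500]
step 2: m = 0.579250, f(m) = -0.014624 < 0 → root in [0.429000, 0.579250]
step 3: m = 0.504125, f(m) = 0.134534 > 0 → root in [0.504125, 0.579250]
step 4: m = 0.541688, f(m) = 0.060559 > 0 → root in [0.541688, 0.579250]
step 5: m = 0.560469, f(m) = 0.023117 > 0 → root in [0.560469, 0.579250]
Midpoint of [0.560469, 0.579250] = 0.569859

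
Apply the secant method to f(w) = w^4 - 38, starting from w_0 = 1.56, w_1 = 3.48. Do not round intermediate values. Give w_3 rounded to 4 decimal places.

f(w_0) = -32.077591, f(w_1) = 108.661788
w_2 = 3.480000 - (108.661788)·(3.480000 - 1.560000)/(108.661788 - (-32.077591)) = 1.997610; f(w_2) = -22.076340
w_3 = 1.997610 - (-22.076340)·(1.997610 - 3.480000)/(-22.076340 - (108.661788)) = 2.247925; f(w_3) = -12.465491

2.2479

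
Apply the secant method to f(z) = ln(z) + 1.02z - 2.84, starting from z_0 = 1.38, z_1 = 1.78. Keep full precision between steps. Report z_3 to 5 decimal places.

2.07020

f(z_0) = -1.110317, f(z_1) = -0.447787
z_2 = 1.780000 - (-0.447787)·(1.780000 - 1.380000)/(-0.447787 - (-1.110317)) = 2.050350; f(z_2) = -0.030633
z_3 = 2.050350 - (-0.030633)·(2.050350 - 1.780000)/(-0.030633 - (-0.447787)) = 2.070202; f(z_3) = -0.000747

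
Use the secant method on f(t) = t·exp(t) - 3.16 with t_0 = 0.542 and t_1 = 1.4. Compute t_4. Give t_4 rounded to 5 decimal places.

1.07972

f(t_0) = -2.228062, f(t_1) = 2.517280
t_2 = 1.400000 - (2.517280)·(1.400000 - 0.542000)/(2.517280 - (-2.228062)) = 0.944853; f(t_2) = -0.729425
t_3 = 0.944853 - (-0.729425)·(0.944853 - 1.400000)/(-0.729425 - (2.517280)) = 1.047109; f(t_3) = -0.176363
t_4 = 1.047109 - (-0.176363)·(1.047109 - 0.944853)/(-0.176363 - (-0.729425)) = 1.079717; f(t_4) = 0.018524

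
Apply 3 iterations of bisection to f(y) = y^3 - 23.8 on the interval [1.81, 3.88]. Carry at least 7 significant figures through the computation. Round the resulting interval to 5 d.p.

[2.84500, 3.10375]

f(1.810000) = -17.870259, f(3.880000) = 34.611072 (opposite signs)
step 1: m = 2.845000, f(m) = -0.772499 < 0 → root in [2.845000, 3.880000]
step 2: m = 3.362500, f(m) = 14.217791 > 0 → root in [2.845000, 3.362500]
step 3: m = 3.103750, f(m) = 6.099243 > 0 → root in [2.845000, 3.103750]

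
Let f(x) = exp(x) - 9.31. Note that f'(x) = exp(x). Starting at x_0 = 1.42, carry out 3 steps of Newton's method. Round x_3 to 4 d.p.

2.2345

x_0 = 1.420000: f = -5.172880, f' = 4.137120 → x_1 = 1.420000 - (-5.172880)/(4.137120) = 2.670357
x_1 = 2.670357: f = 5.135132, f' = 14.445132 → x_2 = 2.670357 - (5.135132)/(14.445132) = 2.314865
x_2 = 2.314865: f = 0.813559, f' = 10.123559 → x_3 = 2.314865 - (0.813559)/(10.123559) = 2.234502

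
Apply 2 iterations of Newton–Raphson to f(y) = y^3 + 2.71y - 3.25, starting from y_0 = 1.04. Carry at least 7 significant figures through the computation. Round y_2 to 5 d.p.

0.91585

f'(y) = 3y^2 + 2.71
y_0 = 1.040000: f = 0.693264, f' = 5.954800 → y_1 = 1.040000 - (0.693264)/(5.954800) = 0.923579
y_1 = 0.923579: f = 0.040710, f' = 5.268994 → y_2 = 0.923579 - (0.040710)/(5.268994) = 0.915853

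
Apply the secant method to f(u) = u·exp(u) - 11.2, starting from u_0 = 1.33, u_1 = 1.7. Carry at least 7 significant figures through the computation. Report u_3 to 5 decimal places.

1.81439

f(u_0) = -6.171212, f(u_1) = -1.894289
u_2 = 1.700000 - (-1.894289)·(1.700000 - 1.330000)/(-1.894289 - (-6.171212)) = 1.863876; f(u_2) = 0.819555
u_3 = 1.863876 - (0.819555)·(1.863876 - 1.700000)/(0.819555 - (-1.894289)) = 1.814387; f(u_3) = -0.064533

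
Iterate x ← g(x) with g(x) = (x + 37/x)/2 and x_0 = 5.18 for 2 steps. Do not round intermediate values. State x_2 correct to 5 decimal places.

x_1 = g(5.180000) = 6.161429
x_2 = g(6.161429) = 6.083265

6.08326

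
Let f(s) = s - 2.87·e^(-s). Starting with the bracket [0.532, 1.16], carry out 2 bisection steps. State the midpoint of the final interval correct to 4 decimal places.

1.0815

f(0.532000) = -1.153921, f(1.160000) = 0.260295 (opposite signs)
step 1: m = 0.846000, f(m) = -0.385597 < 0 → root in [0.846000, 1.160000]
step 2: m = 1.003000, f(m) = -0.049651 < 0 → root in [1.003000, 1.160000]
Midpoint of [1.003000, 1.160000] = 1.081500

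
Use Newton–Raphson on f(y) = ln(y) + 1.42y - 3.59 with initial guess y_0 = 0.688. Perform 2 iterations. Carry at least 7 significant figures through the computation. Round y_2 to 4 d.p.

2.0228

f'(y) = 1/y + 1.42
y_0 = 0.688000: f = -2.987006, f' = 2.873488 → y_1 = 0.688000 - (-2.987006)/(2.873488) = 1.727505
y_1 = 1.727505: f = -0.590264, f' = 1.998869 → y_2 = 1.727505 - (-0.590264)/(1.998869) = 2.022804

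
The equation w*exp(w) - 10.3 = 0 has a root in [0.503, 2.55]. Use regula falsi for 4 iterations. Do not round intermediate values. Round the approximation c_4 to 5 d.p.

False-position update: c = (a·f(b) − b·f(a))/(f(b) − f(a)); replace the endpoint whose sign matches f(c).
f(0.503000) = -9.468202, f(2.550000) = 22.358115
step 1: c = 1.111974, f(c) = -6.919203 < 0 → new bracket [1.111974, 2.550000]
step 2: c = 1.451828, f(c) = -4.099371 < 0 → new bracket [1.451828, 2.550000]
step 3: c = 1.621980, f(c) = -2.087739 < 0 → new bracket [1.621980, 2.550000]
step 4: c = 1.701236, f(c) = -0.976011 < 0 → new bracket [1.701236, 2.550000]

1.70124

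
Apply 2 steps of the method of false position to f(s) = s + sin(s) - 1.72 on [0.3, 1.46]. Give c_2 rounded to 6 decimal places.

False-position update: c = (a·f(b) − b·f(a))/(f(b) − f(a)); replace the endpoint whose sign matches f(c).
f(0.300000) = -1.124480, f(1.460000) = 0.733868
step 1: c = 1.001912, f(c) = 0.124414 > 0 → new bracket [0.300000, 1.001912]
step 2: c = 0.931988, f(c) = 0.014794 > 0 → new bracket [0.300000, 0.931988]

0.931988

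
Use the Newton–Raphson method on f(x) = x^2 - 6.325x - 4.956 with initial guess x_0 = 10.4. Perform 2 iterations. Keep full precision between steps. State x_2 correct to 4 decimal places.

7.0961

f'(x) = 2x - 6.325
x_0 = 10.400000: f = 37.424000, f' = 14.475000 → x_1 = 10.400000 - (37.424000)/(14.475000) = 7.814577
x_1 = 7.814577: f = 6.684413, f' = 9.304154 → x_2 = 7.814577 - (6.684413)/(9.304154) = 7.096144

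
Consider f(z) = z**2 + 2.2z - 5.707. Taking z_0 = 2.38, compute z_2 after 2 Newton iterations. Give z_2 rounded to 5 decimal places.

Newton update: z ← z − f(z)/f'(z).
f'(z) = 2z + 2.2
z_0 = 2.380000: f = 5.193400, f' = 6.960000 → z_1 = 2.380000 - (5.193400)/(6.960000) = 1.633822
z_1 = 1.633822: f = 0.556782, f' = 5.467644 → z_2 = 1.633822 - (0.556782)/(5.467644) = 1.531990

1.53199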